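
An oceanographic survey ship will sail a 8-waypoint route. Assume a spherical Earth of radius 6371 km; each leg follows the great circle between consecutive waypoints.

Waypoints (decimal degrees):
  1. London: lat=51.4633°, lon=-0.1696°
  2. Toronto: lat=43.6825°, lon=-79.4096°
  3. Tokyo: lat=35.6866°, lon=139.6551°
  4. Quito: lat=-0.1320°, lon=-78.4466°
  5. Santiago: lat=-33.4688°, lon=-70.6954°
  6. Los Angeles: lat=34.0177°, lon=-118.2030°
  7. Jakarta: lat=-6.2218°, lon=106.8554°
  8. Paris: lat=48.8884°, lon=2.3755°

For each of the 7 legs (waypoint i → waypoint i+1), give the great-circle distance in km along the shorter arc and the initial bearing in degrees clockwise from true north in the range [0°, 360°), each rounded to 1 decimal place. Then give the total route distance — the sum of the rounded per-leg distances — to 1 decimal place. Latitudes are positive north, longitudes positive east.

Leg 1: φ1=0.8982040, φ2=0.7624035, Δφ=-0.1358006, Δλ=-1.3829989 rad; a=sin²(Δφ/2)+cosφ1·cosφ2·sin²(Δλ/2)=0.1878211079; c=2·atan2(√a, √(1-a))=0.896487218; dist=6371·c=5711.520 ≈ 5711.5 km; running total=5711.5 km
Leg 1 bearing: y=sinΔλ·cosφ2=-0.71046309, x=cosφ1·sinφ2-sinφ1·cosφ2·cosΔλ=0.32468378; θ=atan2(y, x)=-65.4395° <0 so +360° → 294.5605° ≈ 294.6°
Leg 2: φ1=0.7624035, φ2=0.6228487, Δφ=-0.1395548, Δλ=3.8234003 rad; a=sin²(Δφ/2)+cosφ1·cosφ2·sin²(Δλ/2)=0.5265818866; c=2·atan2(√a, √(1-a))=1.623985175; dist=6371·c=10346.410 ≈ 10346.4 km; running total=16057.9 km
Leg 2 bearing: y=sinΔλ·cosφ2=-0.51185905, x=cosφ1·sinφ2-sinφ1·cosφ2·cosΔλ=0.85742284; θ=atan2(y, x)=-30.8361° <0 so +360° → 329.1639° ≈ 329.2°
Leg 3: φ1=0.6228487, φ2=-0.0023038, Δφ=-0.6251525, Δλ=-3.8065928 rad; a=sin²(Δφ/2)+cosφ1·cosφ2·sin²(Δλ/2)=0.8202458625; c=2·atan2(√a, √(1-a))=2.265934718; dist=6371·c=14436.270 ≈ 14436.3 km; running total=30494.2 km
Leg 3 bearing: y=sinΔλ·cosφ2=0.61705759, x=cosφ1·sinφ2-sinφ1·cosφ2·cosΔλ=0.45717643; θ=atan2(y, x)=53.4653° ≈ 53.5°
Leg 4: φ1=-0.0023038, φ2=-0.5841408, Δφ=-0.5818369, Δλ=0.1352840 rad; a=sin²(Δφ/2)+cosφ1·cosφ2·sin²(Δλ/2)=0.0860836584; c=2·atan2(√a, √(1-a))=0.595563210; dist=6371·c=3794.333 ≈ 3794.3 km; running total=34288.5 km
Leg 4 bearing: y=sinΔλ·cosφ2=0.11250810, x=cosφ1·sinφ2-sinφ1·cosφ2·cosΔλ=-0.54957709; θ=atan2(y, x)=168.4304° ≈ 168.4°
Leg 5: φ1=-0.5841408, φ2=0.5937209, Δφ=1.1778616, Δλ=-0.8291640 rad; a=sin²(Δφ/2)+cosφ1·cosφ2·sin²(Δλ/2)=0.4207362021; c=2·atan2(√a, √(1-a))=1.411597115; dist=6371·c=8993.285 ≈ 8993.3 km; running total=43281.8 km
Leg 5 bearing: y=sinΔλ·cosφ2=-0.61117749, x=cosφ1·sinφ2-sinφ1·cosφ2·cosΔλ=0.77545540; θ=atan2(y, x)=-38.2435° <0 so +360° → 321.7565° ≈ 321.8°
Leg 6: φ1=0.5937209, φ2=-0.1085909, Δφ=-0.7023118, Δλ=3.9280101 rad; a=sin²(Δφ/2)+cosφ1·cosφ2·sin²(Δλ/2)=0.8213406270; c=2·atan2(√a, √(1-a))=2.268789198; dist=6371·c=14454.456 ≈ 14454.5 km; running total=57736.3 km
Leg 6 bearing: y=sinΔλ·cosφ2=-0.70365790, x=cosφ1·sinφ2-sinφ1·cosφ2·cosΔλ=0.30302864; θ=atan2(y, x)=-66.7010° <0 so +360° → 293.2990° ≈ 293.3°
Leg 7: φ1=-0.1085909, φ2=0.8532635, Δφ=0.9618544, Δλ=-1.8235183 rad; a=sin²(Δφ/2)+cosφ1·cosφ2·sin²(Δλ/2)=0.6225475261; c=2·atan2(√a, √(1-a))=1.818414061; dist=6371·c=11585.116 ≈ 11585.1 km; running total=69321.4 km
Leg 7 bearing: y=sinΔλ·cosφ2=-0.63664170, x=cosφ1·sinφ2-sinφ1·cosφ2·cosΔλ=0.73117423; θ=atan2(y, x)=-41.0465° <0 so +360° → 318.9535° ≈ 319.0°

Leg 1: dist=5711.5 km, bearing=294.6°
Leg 2: dist=10346.4 km, bearing=329.2°
Leg 3: dist=14436.3 km, bearing=53.5°
Leg 4: dist=3794.3 km, bearing=168.4°
Leg 5: dist=8993.3 km, bearing=321.8°
Leg 6: dist=14454.5 km, bearing=293.3°
Leg 7: dist=11585.1 km, bearing=319.0°
Total: 69321.4 km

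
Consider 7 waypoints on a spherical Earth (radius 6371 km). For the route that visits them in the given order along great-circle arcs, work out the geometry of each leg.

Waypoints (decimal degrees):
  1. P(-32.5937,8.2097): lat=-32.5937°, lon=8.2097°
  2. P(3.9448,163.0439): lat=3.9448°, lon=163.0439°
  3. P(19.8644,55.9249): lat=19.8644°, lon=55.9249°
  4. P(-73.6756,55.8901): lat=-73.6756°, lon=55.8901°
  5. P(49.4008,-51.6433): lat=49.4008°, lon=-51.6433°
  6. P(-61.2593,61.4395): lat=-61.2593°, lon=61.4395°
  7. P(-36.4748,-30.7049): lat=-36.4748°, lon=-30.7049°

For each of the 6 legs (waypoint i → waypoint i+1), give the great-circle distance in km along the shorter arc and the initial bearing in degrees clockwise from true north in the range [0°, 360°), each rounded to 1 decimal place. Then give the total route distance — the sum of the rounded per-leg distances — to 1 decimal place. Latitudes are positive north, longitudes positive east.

Leg 1: φ1=-0.5688674, φ2=0.0688497, Δφ=0.6377171, Δλ=2.7023666 rad; a=sin²(Δφ/2)+cosφ1·cosφ2·sin²(Δλ/2)=0.8988966234; c=2·atan2(√a, √(1-a))=2.494422589; dist=6371·c=15891.966 ≈ 15892.0 km; running total=15892.0 km
Leg 1 bearing: y=sinΔλ·cosφ2=0.42423164, x=cosφ1·sinφ2-sinφ1·cosφ2·cosΔλ=-0.42843138; θ=atan2(y, x)=135.2822° ≈ 135.3°
Leg 2: φ1=0.0688497, φ2=0.3466992, Δφ=0.2778494, Δλ=-1.8695792 rad; a=sin²(Δφ/2)+cosφ1·cosφ2·sin²(Δλ/2)=0.6264053010; c=2·atan2(√a, √(1-a))=1.826380452; dist=6371·c=11635.870 ≈ 11635.9 km; running total=27527.9 km
Leg 2 bearing: y=sinΔλ·cosφ2=-0.89883104, x=cosφ1·sinφ2-sinφ1·cosφ2·cosΔλ=0.35803571; θ=atan2(y, x)=-68.2809° <0 so +360° → 291.7191° ≈ 291.7°
Leg 3: φ1=0.3466992, φ2=-1.2858818, Δφ=-1.6325810, Δλ=-0.0006074 rad; a=sin²(Δφ/2)+cosφ1·cosφ2·sin²(Δλ/2)=0.5308727015; c=2·atan2(√a, √(1-a))=1.632581031; dist=6371·c=10401.174 ≈ 10401.2 km; running total=37929.1 km
Leg 3 bearing: y=sinΔλ·cosφ2=-0.00017072, x=cosφ1·sinφ2-sinφ1·cosφ2·cosΔλ=-0.99809192; θ=atan2(y, x)=-179.9902° <0 so +360° → 180.0098° ≈ 180.0°
Leg 4: φ1=-1.2858818, φ2=0.8622066, Δφ=2.1480884, Δλ=-1.8768119 rad; a=sin²(Δφ/2)+cosφ1·cosφ2·sin²(Δλ/2)=0.8918877015; c=2·atan2(√a, √(1-a))=2.471518158; dist=6371·c=15746.042 ≈ 15746.0 km; running total=53675.1 km
Leg 4 bearing: y=sinΔλ·cosφ2=-0.62053011, x=cosφ1·sinφ2-sinφ1·cosφ2·cosΔλ=0.02526853; θ=atan2(y, x)=-87.6682° <0 so +360° → 272.3318° ≈ 272.3°
Leg 5: φ1=0.8622066, φ2=-1.0691765, Δφ=-1.9313831, Δλ=1.9736672 rad; a=sin²(Δφ/2)+cosφ1·cosφ2·sin²(Δλ/2)=0.8942116987; c=2·atan2(√a, √(1-a))=2.479038070; dist=6371·c=15793.952 ≈ 15794.0 km; running total=69469.1 km
Leg 5 bearing: y=sinΔλ·cosφ2=0.44234952, x=cosφ1·sinφ2-sinφ1·cosφ2·cosΔλ=-0.42745228; θ=atan2(y, x)=134.0188° ≈ 134.0°
Leg 6: φ1=-1.0691765, φ2=-0.6366054, Δφ=0.4325711, Δλ=-1.6082232 rad; a=sin²(Δφ/2)+cosφ1·cosφ2·sin²(Δλ/2)=0.2466172772; c=2·atan2(√a, √(1-a))=1.039367710; dist=6371·c=6621.812 ≈ 6621.8 km; running total=76090.9 km
Leg 6 bearing: y=sinΔλ·cosφ2=-0.80355527, x=cosφ1·sinφ2-sinφ1·cosφ2·cosΔλ=-0.31223021; θ=atan2(y, x)=-111.2342° <0 so +360° → 248.7658° ≈ 248.8°

Leg 1: dist=15892.0 km, bearing=135.3°
Leg 2: dist=11635.9 km, bearing=291.7°
Leg 3: dist=10401.2 km, bearing=180.0°
Leg 4: dist=15746.0 km, bearing=272.3°
Leg 5: dist=15794.0 km, bearing=134.0°
Leg 6: dist=6621.8 km, bearing=248.8°
Total: 76090.9 km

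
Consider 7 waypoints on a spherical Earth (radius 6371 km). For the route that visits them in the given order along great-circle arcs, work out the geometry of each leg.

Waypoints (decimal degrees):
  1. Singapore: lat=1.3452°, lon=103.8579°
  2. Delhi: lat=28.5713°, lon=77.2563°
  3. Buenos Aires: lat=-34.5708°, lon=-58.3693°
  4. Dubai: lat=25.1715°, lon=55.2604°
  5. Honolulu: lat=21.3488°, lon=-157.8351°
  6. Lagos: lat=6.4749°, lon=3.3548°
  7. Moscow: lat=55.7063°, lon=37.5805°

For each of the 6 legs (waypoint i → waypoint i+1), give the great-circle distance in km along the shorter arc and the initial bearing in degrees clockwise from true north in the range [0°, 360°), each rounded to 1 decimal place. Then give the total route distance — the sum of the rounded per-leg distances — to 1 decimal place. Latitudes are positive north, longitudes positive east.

Leg 1: dist=4139.2 km, bearing=319.5°
Leg 2: dist=15792.4 km, bearing=249.4°
Leg 3: dist=13642.2 km, bearing=80.1°
Leg 4: dist=13728.0 km, bearing=37.6°
Leg 5: dist=16302.5 km, bearing=35.6°
Leg 6: dist=6251.0 km, bearing=22.4°
Total: 69855.3 km

Leg 1: φ1=0.0234782, φ2=0.4986633, Δφ=0.4751851, Δλ=-0.4642855 rad; a=sin²(Δφ/2)+cosφ1·cosφ2·sin²(Δλ/2)=0.1018667236; c=2·atan2(√a, √(1-a))=0.649697960; dist=6371·c=4139.226 ≈ 4139.2 km; running total=4139.2 km
Leg 1 bearing: y=sinΔλ·cosφ2=-0.39325410, x=cosφ1·sinφ2-sinφ1·cosφ2·cosΔλ=0.45968553; θ=atan2(y, x)=-40.5465° <0 so +360° → 319.4535° ≈ 319.5°
Leg 2: φ1=0.4986633, φ2=-0.6033743, Δφ=-1.1020375, Δλ=-2.3671133 rad; a=sin²(Δφ/2)+cosφ1·cosφ2·sin²(Δλ/2)=0.8941347191; c=2·atan2(√a, √(1-a))=2.478787824; dist=6371·c=15792.357 ≈ 15792.4 km; running total=19931.6 km
Leg 2 bearing: y=sinΔλ·cosφ2=-0.57585783, x=cosφ1·sinφ2-sinφ1·cosφ2·cosΔλ=-0.21683878; θ=atan2(y, x)=-110.6338° <0 so +360° → 249.3662° ≈ 249.4°
Leg 3: φ1=-0.6033743, φ2=0.4393256, Δφ=1.0426998, Δλ=1.9832124 rad; a=sin²(Δφ/2)+cosφ1·cosφ2·sin²(Δλ/2)=0.7700244762; c=2·atan2(√a, √(1-a))=2.141291599; dist=6371·c=13642.169 ≈ 13642.2 km; running total=33573.8 km
Leg 3 bearing: y=sinΔλ·cosφ2=0.82915583, x=cosφ1·sinφ2-sinφ1·cosφ2·cosΔλ=0.14438745; θ=atan2(y, x)=80.1217° ≈ 80.1°
Leg 4: φ1=0.4393256, φ2=0.3726069, Δφ=-0.0667187, Δλ=-3.7192181 rad; a=sin²(Δφ/2)+cosφ1·cosφ2·sin²(Δλ/2)=0.7756704466; c=2·atan2(√a, √(1-a))=2.154766959; dist=6371·c=13728.020 ≈ 13728.0 km; running total=47301.8 km
Leg 4 bearing: y=sinΔλ·cosφ2=0.50856798, x=cosφ1·sinφ2-sinφ1·cosφ2·cosΔλ=0.66134849; θ=atan2(y, x)=37.5598° ≈ 37.6°
Leg 5: φ1=0.3726069, φ2=0.1130083, Δφ=-0.2595985, Δλ=2.8132945 rad; a=sin²(Δφ/2)+cosφ1·cosφ2·sin²(Δλ/2)=0.9174812288; c=2·atan2(√a, √(1-a))=2.558860888; dist=6371·c=16302.503 ≈ 16302.5 km; running total=63604.3 km
Leg 5 bearing: y=sinΔλ·cosφ2=0.32037588, x=cosφ1·sinφ2-sinφ1·cosφ2·cosΔλ=0.44743378; θ=atan2(y, x)=35.6038° ≈ 35.6°
Leg 6: φ1=0.1130083, φ2=0.9722583, Δφ=0.8592500, Δλ=0.5973512 rad; a=sin²(Δφ/2)+cosφ1·cosφ2·sin²(Δλ/2)=0.2219714881; c=2·atan2(√a, √(1-a))=0.981162131; dist=6371·c=6250.984 ≈ 6251.0 km; running total=69855.3 km
Leg 6 bearing: y=sinΔλ·cosφ2=0.31690656, x=cosφ1·sinφ2-sinφ1·cosφ2·cosΔλ=0.76835592; θ=atan2(y, x)=22.4136° ≈ 22.4°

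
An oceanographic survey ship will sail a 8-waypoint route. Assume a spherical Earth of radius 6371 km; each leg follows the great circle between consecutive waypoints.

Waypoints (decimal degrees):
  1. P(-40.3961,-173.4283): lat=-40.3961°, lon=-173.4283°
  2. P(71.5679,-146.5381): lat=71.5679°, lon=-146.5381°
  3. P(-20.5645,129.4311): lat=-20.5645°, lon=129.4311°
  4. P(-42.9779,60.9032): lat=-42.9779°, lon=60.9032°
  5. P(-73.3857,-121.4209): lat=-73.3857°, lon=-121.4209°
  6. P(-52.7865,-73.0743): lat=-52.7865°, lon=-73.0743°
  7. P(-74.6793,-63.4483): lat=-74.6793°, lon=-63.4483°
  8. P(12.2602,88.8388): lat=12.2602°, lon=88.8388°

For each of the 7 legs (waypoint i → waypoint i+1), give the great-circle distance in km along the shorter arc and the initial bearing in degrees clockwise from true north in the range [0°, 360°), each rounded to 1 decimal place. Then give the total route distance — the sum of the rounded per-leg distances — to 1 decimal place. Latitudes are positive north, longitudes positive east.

Leg 1: φ1=-0.7050449, φ2=1.2490955, Δφ=1.9541404, Δλ=0.4693225 rad; a=sin²(Δφ/2)+cosφ1·cosφ2·sin²(Δλ/2)=0.7000301075; c=2·atan2(√a, √(1-a))=1.982378874; dist=6371·c=12629.736 ≈ 12629.7 km; running total=12629.7 km
Leg 1 bearing: y=sinΔλ·cosφ2=0.14300285, x=cosφ1·sinφ2-sinφ1·cosφ2·cosΔλ=0.90526350; θ=atan2(y, x)=8.9767° ≈ 9.0°
Leg 2: φ1=1.2490955, φ2=-0.3589182, Δφ=-1.6080137, Δλ=4.8165712 rad; a=sin²(Δφ/2)+cosφ1·cosφ2·sin²(Δλ/2)=0.6512279817; c=2·atan2(√a, √(1-a))=1.878064576; dist=6371·c=11965.149 ≈ 11965.1 km; running total=24594.8 km
Leg 2 bearing: y=sinΔλ·cosφ2=-0.93120080, x=cosφ1·sinφ2-sinφ1·cosφ2·cosΔλ=-0.20343415; θ=atan2(y, x)=-102.3235° <0 so +360° → 257.6765° ≈ 257.7°
Leg 3: φ1=-0.3589182, φ2=-0.7501059, Δφ=-0.3911876, Δλ=-1.1960375 rad; a=sin²(Δφ/2)+cosφ1·cosφ2·sin²(Δλ/2)=0.2548988571; c=2·atan2(√a, √(1-a))=1.058474506; dist=6371·c=6743.541 ≈ 6743.5 km; running total=31338.3 km
Leg 3 bearing: y=sinΔλ·cosφ2=-0.68083952, x=cosφ1·sinφ2-sinφ1·cosφ2·cosΔλ=-0.54420516; θ=atan2(y, x)=-128.6359° <0 so +360° → 231.3641° ≈ 231.4°
Leg 4: φ1=-0.7501059, φ2=-1.2808221, Δφ=-0.5307162, Δλ=-3.1821559 rad; a=sin²(Δφ/2)+cosφ1·cosφ2·sin²(Δλ/2)=0.2778809412; c=2·atan2(√a, √(1-a))=1.110472647; dist=6371·c=7074.821 ≈ 7074.8 km; running total=38413.1 km
Leg 4 bearing: y=sinΔλ·cosφ2=0.01159495, x=cosφ1·sinφ2-sinφ1·cosφ2·cosΔλ=-0.89583372; θ=atan2(y, x)=179.2585° ≈ 179.3°
Leg 5: φ1=-1.2808221, φ2=-0.9212982, Δφ=0.3595239, Δλ=0.8438074 rad; a=sin²(Δφ/2)+cosφ1·cosφ2·sin²(Δλ/2)=0.0609653530; c=2·atan2(√a, √(1-a))=0.498983814; dist=6371·c=3179.026 ≈ 3179.0 km; running total=41592.1 km
Leg 5 bearing: y=sinΔλ·cosφ2=0.45188397, x=cosφ1·sinφ2-sinφ1·cosφ2·cosΔλ=0.15746490; θ=atan2(y, x)=70.7884° ≈ 70.8°
Leg 6: φ1=-0.9212982, φ2=-1.3033997, Δφ=-0.3821014, Δλ=0.1680054 rad; a=sin²(Δφ/2)+cosφ1·cosφ2·sin²(Δλ/2)=0.0371833962; c=2·atan2(√a, √(1-a))=0.388090858; dist=6371·c=2472.527 ≈ 2472.5 km; running total=44064.6 km
Leg 6 bearing: y=sinΔλ·cosφ2=0.04418211, x=cosφ1·sinφ2-sinφ1·cosφ2·cosΔλ=-0.37583388; θ=atan2(y, x)=173.2952° ≈ 173.3°
Leg 7: φ1=-1.3033997, φ2=0.2139809, Δφ=1.5173805, Δλ=2.6579113 rad; a=sin²(Δφ/2)+cosφ1·cosφ2·sin²(Δλ/2)=0.7166913544; c=2·atan2(√a, √(1-a))=2.019039250; dist=6371·c=12863.299 ≈ 12863.3 km; running total=56927.9 km
Leg 7 bearing: y=sinΔλ·cosφ2=0.45443533, x=cosφ1·sinφ2-sinφ1·cosφ2·cosΔλ=-0.77824672; θ=atan2(y, x)=149.7184° ≈ 149.7°

Leg 1: dist=12629.7 km, bearing=9.0°
Leg 2: dist=11965.1 km, bearing=257.7°
Leg 3: dist=6743.5 km, bearing=231.4°
Leg 4: dist=7074.8 km, bearing=179.3°
Leg 5: dist=3179.0 km, bearing=70.8°
Leg 6: dist=2472.5 km, bearing=173.3°
Leg 7: dist=12863.3 km, bearing=149.7°
Total: 56927.9 km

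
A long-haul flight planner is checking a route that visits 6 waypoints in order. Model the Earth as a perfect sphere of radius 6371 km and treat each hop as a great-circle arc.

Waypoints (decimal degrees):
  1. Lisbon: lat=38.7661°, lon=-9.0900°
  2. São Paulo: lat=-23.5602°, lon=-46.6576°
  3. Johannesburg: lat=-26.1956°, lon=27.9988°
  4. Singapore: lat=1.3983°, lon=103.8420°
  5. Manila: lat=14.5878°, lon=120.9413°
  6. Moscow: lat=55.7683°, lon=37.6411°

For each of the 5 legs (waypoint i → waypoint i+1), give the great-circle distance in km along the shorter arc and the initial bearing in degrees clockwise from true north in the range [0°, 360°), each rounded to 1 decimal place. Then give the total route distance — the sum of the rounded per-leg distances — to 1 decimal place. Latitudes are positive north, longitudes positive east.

Leg 1: dist=7957.7 km, bearing=216.1°
Leg 2: dist=7426.8 km, bearing=109.7°
Leg 3: dist=8668.6 km, bearing=82.4°
Leg 4: dist=2383.1 km, bearing=51.1°
Leg 5: dist=8254.2 km, bearing=324.5°
Total: 34690.4 km

Leg 1: φ1=0.6765961, φ2=-0.4112031, Δφ=-1.0877991, Δλ=-0.6556783 rad; a=sin²(Δφ/2)+cosφ1·cosφ2·sin²(Δλ/2)=0.3418855539; c=2·atan2(√a, √(1-a))=1.249044585; dist=6371·c=7957.663 ≈ 7957.7 km; running total=7957.7 km
Leg 1 bearing: y=sinΔλ·cosφ2=-0.55887306, x=cosφ1·sinφ2-sinφ1·cosφ2·cosΔλ=-0.76658997; θ=atan2(y, x)=-143.9065° <0 so +360° → 216.0935° ≈ 216.1°
Leg 2: φ1=-0.4112031, φ2=-0.4571995, Δφ=-0.0459964, Δλ=1.3030000 rad; a=sin²(Δφ/2)+cosφ1·cosφ2·sin²(Δλ/2)=0.3029571991; c=2·atan2(√a, √(1-a))=1.165723601; dist=6371·c=7426.825 ≈ 7426.8 km; running total=15384.5 km
Leg 2 bearing: y=sinΔλ·cosφ2=0.86530949, x=cosφ1·sinφ2-sinφ1·cosφ2·cosΔλ=-0.30973540; θ=atan2(y, x)=109.6947° ≈ 109.7°
Leg 3: φ1=-0.4571995, φ2=0.0244049, Δφ=0.4816044, Δλ=1.3237136 rad; a=sin²(Δφ/2)+cosφ1·cosφ2·sin²(Δλ/2)=0.3956905175; c=2·atan2(√a, √(1-a))=1.360633686; dist=6371·c=8668.597 ≈ 8668.6 km; running total=24053.1 km
Leg 3 bearing: y=sinΔλ·cosφ2=0.96934129, x=cosφ1·sinφ2-sinφ1·cosφ2·cosΔλ=0.12982909; θ=atan2(y, x)=82.3715° ≈ 82.4°
Leg 4: φ1=0.0244049, φ2=0.2546051, Δφ=0.2302002, Δλ=0.2984391 rad; a=sin²(Δφ/2)+cosφ1·cosφ2·sin²(Δλ/2)=0.0345724637; c=2·atan2(√a, √(1-a))=0.374050242; dist=6371·c=2383.074 ≈ 2383.1 km; running total=26436.2 km
Leg 4 bearing: y=sinΔλ·cosφ2=0.28454999, x=cosφ1·sinφ2-sinφ1·cosφ2·cosΔλ=0.22921635; θ=atan2(y, x)=51.1472° ≈ 51.1°
Leg 5: φ1=0.2546051, φ2=0.9733405, Δφ=0.7187353, Δλ=-1.4538628 rad; a=sin²(Δφ/2)+cosφ1·cosφ2·sin²(Δλ/2)=0.3641263678; c=2·atan2(√a, √(1-a))=1.295588172; dist=6371·c=8254.192 ≈ 8254.2 km; running total=34690.4 km
Leg 5 bearing: y=sinΔλ·cosφ2=-0.55869933, x=cosφ1·sinφ2-sinφ1·cosφ2·cosΔλ=0.78358693; θ=atan2(y, x)=-35.4890° <0 so +360° → 324.5110° ≈ 324.5°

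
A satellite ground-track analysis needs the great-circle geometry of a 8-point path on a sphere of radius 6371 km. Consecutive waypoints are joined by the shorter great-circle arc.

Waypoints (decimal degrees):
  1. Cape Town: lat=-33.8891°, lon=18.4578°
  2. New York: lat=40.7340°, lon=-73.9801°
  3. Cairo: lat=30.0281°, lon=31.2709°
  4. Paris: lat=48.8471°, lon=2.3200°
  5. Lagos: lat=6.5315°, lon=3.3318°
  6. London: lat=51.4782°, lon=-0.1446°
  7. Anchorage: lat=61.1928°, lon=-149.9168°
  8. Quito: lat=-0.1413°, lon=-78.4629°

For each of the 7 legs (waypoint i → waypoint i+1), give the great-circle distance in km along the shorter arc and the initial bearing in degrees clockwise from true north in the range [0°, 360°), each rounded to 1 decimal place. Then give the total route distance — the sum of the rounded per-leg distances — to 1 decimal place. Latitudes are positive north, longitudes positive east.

Leg 1: φ1=-0.5914764, φ2=0.7109424, Δφ=1.3024188, Δλ=-1.6133457 rad; a=sin²(Δφ/2)+cosφ1·cosφ2·sin²(Δλ/2)=0.6953044203; c=2·atan2(√a, √(1-a))=1.972089210; dist=6371·c=12564.180 ≈ 12564.2 km; running total=12564.2 km
Leg 1 bearing: y=sinΔλ·cosφ2=-0.75706141, x=cosφ1·sinφ2-sinφ1·cosφ2·cosΔλ=0.52372011; θ=atan2(y, x)=-55.3253° <0 so +360° → 304.6747° ≈ 304.7°
Leg 2: φ1=0.7109424, φ2=0.5240892, Δφ=-0.1868532, Δλ=1.8369765 rad; a=sin²(Δφ/2)+cosφ1·cosφ2·sin²(Δλ/2)=0.4230097438; c=2·atan2(√a, √(1-a))=1.416200750; dist=6371·c=9022.615 ≈ 9022.6 km; running total=21586.8 km
Leg 2 bearing: y=sinΔλ·cosφ2=0.83528967, x=cosφ1·sinφ2-sinφ1·cosφ2·cosΔλ=0.52780789; θ=atan2(y, x)=57.7118° ≈ 57.7°
Leg 3: φ1=0.5240892, φ2=0.8525427, Δφ=0.3284535, Δλ=-0.5052885 rad; a=sin²(Δφ/2)+cosφ1·cosφ2·sin²(Δλ/2)=0.0623279351; c=2·atan2(√a, √(1-a))=0.504649221; dist=6371·c=3215.120 ≈ 3215.1 km; running total=24801.9 km
Leg 3 bearing: y=sinΔλ·cosφ2=-0.31854566, x=cosφ1·sinφ2-sinφ1·cosφ2·cosΔλ=0.36373248; θ=atan2(y, x)=-41.2109° <0 so +360° → 318.7891° ≈ 318.8°
Leg 4: φ1=0.8525427, φ2=0.1139962, Δφ=-0.7385465, Δλ=0.0176592 rad; a=sin²(Δφ/2)+cosφ1·cosφ2·sin²(Δλ/2)=0.1303270576; c=2·atan2(√a, √(1-a))=0.738697956; dist=6371·c=4706.245 ≈ 4706.2 km; running total=29508.1 km
Leg 4 bearing: y=sinΔλ·cosφ2=0.01754371, x=cosφ1·sinφ2-sinφ1·cosφ2·cosΔλ=-0.67309723; θ=atan2(y, x)=178.5070° ≈ 178.5°
Leg 5: φ1=0.1139962, φ2=0.8984641, Δφ=0.7844679, Δλ=-0.0606746 rad; a=sin²(Δφ/2)+cosφ1·cosφ2·sin²(Δλ/2)=0.1466871775; c=2·atan2(√a, √(1-a))=0.786078362; dist=6371·c=5008.105 ≈ 5008.1 km; running total=34516.2 km
Leg 5 bearing: y=sinΔλ·cosφ2=-0.03776573, x=cosφ1·sinφ2-sinφ1·cosφ2·cosΔλ=0.70657905; θ=atan2(y, x)=-3.0595° <0 so +360° → 356.9405° ≈ 356.9°
Leg 6: φ1=0.8984641, φ2=1.0680158, Δφ=0.1695518, Δλ=-2.6140180 rad; a=sin²(Δφ/2)+cosφ1·cosφ2·sin²(Δλ/2)=0.2868775404; c=2·atan2(√a, √(1-a))=1.130458689; dist=6371·c=7202.152 ≈ 7202.2 km; running total=41718.4 km
Leg 6 bearing: y=sinΔλ·cosφ2=-0.24258914, x=cosφ1·sinφ2-sinφ1·cosφ2·cosΔλ=0.87147334; θ=atan2(y, x)=-15.5554° <0 so +360° → 344.4446° ≈ 344.4°
Leg 7: φ1=1.0680158, φ2=-0.0024662, Δφ=-1.0704820, Δλ=1.2471058 rad; a=sin²(Δφ/2)+cosφ1·cosφ2·sin²(Δλ/2)=0.4244480864; c=2·atan2(√a, √(1-a))=1.419111500; dist=6371·c=9041.159 ≈ 9041.2 km; running total=50759.6 km
Leg 7 bearing: y=sinΔλ·cosφ2=0.94806516, x=cosφ1·sinφ2-sinφ1·cosφ2·cosΔλ=-0.27989298; θ=atan2(y, x)=106.4479° ≈ 106.4°

Leg 1: dist=12564.2 km, bearing=304.7°
Leg 2: dist=9022.6 km, bearing=57.7°
Leg 3: dist=3215.1 km, bearing=318.8°
Leg 4: dist=4706.2 km, bearing=178.5°
Leg 5: dist=5008.1 km, bearing=356.9°
Leg 6: dist=7202.2 km, bearing=344.4°
Leg 7: dist=9041.2 km, bearing=106.4°
Total: 50759.6 km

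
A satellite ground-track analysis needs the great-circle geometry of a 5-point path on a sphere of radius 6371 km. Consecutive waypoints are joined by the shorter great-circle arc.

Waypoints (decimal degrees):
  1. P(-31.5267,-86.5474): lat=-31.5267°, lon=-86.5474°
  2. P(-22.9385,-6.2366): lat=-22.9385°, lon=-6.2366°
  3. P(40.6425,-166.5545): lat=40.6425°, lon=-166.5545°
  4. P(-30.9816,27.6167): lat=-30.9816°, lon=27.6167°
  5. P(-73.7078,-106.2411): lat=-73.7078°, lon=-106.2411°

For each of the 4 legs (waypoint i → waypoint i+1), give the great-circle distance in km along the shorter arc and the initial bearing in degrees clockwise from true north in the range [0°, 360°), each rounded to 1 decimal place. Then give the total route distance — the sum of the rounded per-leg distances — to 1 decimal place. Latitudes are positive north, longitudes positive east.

Leg 1: φ1=-0.5502447, φ2=-0.4003524, Δφ=0.1498924, Δλ=1.4016879 rad; a=sin²(Δφ/2)+cosφ1·cosφ2·sin²(Δλ/2)=0.3320440408; c=2·atan2(√a, √(1-a))=1.228223088; dist=6371·c=7825.009 ≈ 7825.0 km; running total=7825.0 km
Leg 1 bearing: y=sinΔλ·cosφ2=0.90778694, x=cosφ1·sinφ2-sinφ1·cosφ2·cosΔλ=-0.25116937; θ=atan2(y, x)=105.4659° ≈ 105.5°
Leg 2: φ1=-0.4003524, φ2=0.7093454, Δφ=1.1096978, Δλ=-2.7980752 rad; a=sin²(Δφ/2)+cosφ1·cosφ2·sin²(Δλ/2)=0.9559071180; c=2·atan2(√a, √(1-a))=2.718477404; dist=6371·c=17319.420 ≈ 17319.4 km; running total=25144.4 km
Leg 2 bearing: y=sinΔλ·cosφ2=-0.25556077, x=cosφ1·sinφ2-sinφ1·cosφ2·cosΔλ=0.32137749; θ=atan2(y, x)=-38.4919° <0 so +360° → 321.5081° ≈ 321.5°
Leg 3: φ1=0.7093454, φ2=-0.5407309, Δφ=-1.2500764, Δλ=3.3889268 rad; a=sin²(Δφ/2)+cosφ1·cosφ2·sin²(Δλ/2)=0.9830107573; c=2·atan2(√a, √(1-a))=2.880163233; dist=6371·c=18349.520 ≈ 18349.5 km; running total=43493.9 km
Leg 3 bearing: y=sinΔλ·cosφ2=-0.20989223, x=cosφ1·sinφ2-sinφ1·cosφ2·cosΔλ=0.15082336; θ=atan2(y, x)=-54.2999° <0 so +360° → 305.7001° ≈ 305.7°
Leg 4: φ1=-0.5407309, φ2=-1.2864438, Δφ=-0.7457129, Δλ=-2.3362593 rad; a=sin²(Δφ/2)+cosφ1·cosφ2·sin²(Δλ/2)=0.3362762824; c=2·atan2(√a, √(1-a))=1.237195521; dist=6371·c=7882.173 ≈ 7882.2 km; running total=51376.1 km
Leg 4 bearing: y=sinΔλ·cosφ2=-0.20228378, x=cosφ1·sinφ2-sinφ1·cosφ2·cosΔλ=-0.92296232; θ=atan2(y, x)=-167.6381° <0 so +360° → 192.3619° ≈ 192.4°

Leg 1: dist=7825.0 km, bearing=105.5°
Leg 2: dist=17319.4 km, bearing=321.5°
Leg 3: dist=18349.5 km, bearing=305.7°
Leg 4: dist=7882.2 km, bearing=192.4°
Total: 51376.1 km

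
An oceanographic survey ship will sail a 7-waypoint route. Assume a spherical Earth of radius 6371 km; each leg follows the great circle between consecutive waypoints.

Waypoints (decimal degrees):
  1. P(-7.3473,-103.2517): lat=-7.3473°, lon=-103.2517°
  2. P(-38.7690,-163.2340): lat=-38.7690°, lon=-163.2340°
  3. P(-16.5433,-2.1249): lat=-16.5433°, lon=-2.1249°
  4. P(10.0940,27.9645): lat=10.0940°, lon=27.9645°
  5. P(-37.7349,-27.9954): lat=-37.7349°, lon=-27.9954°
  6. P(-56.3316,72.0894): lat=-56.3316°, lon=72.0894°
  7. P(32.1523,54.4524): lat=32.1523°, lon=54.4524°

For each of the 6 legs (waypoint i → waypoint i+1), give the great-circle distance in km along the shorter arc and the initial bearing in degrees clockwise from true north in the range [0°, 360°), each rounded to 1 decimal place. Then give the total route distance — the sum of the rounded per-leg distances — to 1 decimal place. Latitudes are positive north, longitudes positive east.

Leg 1: φ1=-0.1282346, φ2=-0.6766467, Δφ=-0.5484121, Δλ=-1.0468886 rad; a=sin²(Δφ/2)+cosφ1·cosφ2·sin²(Δλ/2)=0.2665386424; c=2·atan2(√a, √(1-a))=1.084988677; dist=6371·c=6912.463 ≈ 6912.5 km; running total=6912.5 km
Leg 1 bearing: y=sinΔλ·cosφ2=-0.67509952, x=cosφ1·sinφ2-sinφ1·cosφ2·cosΔλ=-0.57116006; θ=atan2(y, x)=-130.2325° <0 so +360° → 229.7675° ≈ 229.8°
Leg 2: φ1=-0.6766467, φ2=-0.2887351, Δφ=0.3879116, Δλ=2.8118842 rad; a=sin²(Δφ/2)+cosφ1·cosφ2·sin²(Δλ/2)=0.7644227734; c=2·atan2(√a, √(1-a))=2.128036083; dist=6371·c=13557.718 ≈ 13557.7 km; running total=20470.2 km
Leg 2 bearing: y=sinΔλ·cosφ2=0.31036475, x=cosφ1·sinφ2-sinφ1·cosφ2·cosΔλ=-0.78993424; θ=atan2(y, x)=158.5502° ≈ 158.6°
Leg 3: φ1=-0.2887351, φ2=0.1761735, Δφ=0.4649086, Δλ=0.5251591 rad; a=sin²(Δφ/2)+cosφ1·cosφ2·sin²(Δλ/2)=0.1166577744; c=2·atan2(√a, √(1-a))=0.697135433; dist=6371·c=4441.4498 ≈ 4441.4 km; running total=24911.6 km
Leg 3 bearing: y=sinΔλ·cosφ2=0.49359053, x=cosφ1·sinφ2-sinφ1·cosφ2·cosΔλ=0.41056466; θ=atan2(y, x)=50.2466° ≈ 50.2°
Leg 4: φ1=0.1761735, φ2=-0.6585982, Δφ=-0.8347718, Δλ=-0.9766845 rad; a=sin²(Δφ/2)+cosφ1·cosφ2·sin²(Δλ/2)=0.3357090972; c=2·atan2(√a, √(1-a))=1.235994713; dist=6371·c=7874.522 ≈ 7874.5 km; running total=32786.1 km
Leg 4 bearing: y=sinΔλ·cosφ2=-0.65533543, x=cosφ1·sinφ2-sinφ1·cosφ2·cosΔλ=-0.68012460; θ=atan2(y, x)=-136.0634° <0 so +360° → 223.9366° ≈ 223.9°
Leg 5: φ1=-0.6585982, φ2=-0.9831719, Δφ=-0.3245736, Δλ=1.7468093 rad; a=sin²(Δφ/2)+cosφ1·cosφ2·sin²(Δλ/2)=0.2837110544; c=2·atan2(√a, √(1-a))=1.123446253; dist=6371·c=7157.476 ≈ 7157.5 km; running total=39943.6 km
Leg 5 bearing: y=sinΔλ·cosφ2=0.54582006, x=cosφ1·sinφ2-sinφ1·cosφ2·cosΔλ=-0.71760493; θ=atan2(y, x)=142.7429° ≈ 142.7°
Leg 6: φ1=-0.9831719, φ2=0.5611635, Δφ=1.5443354, Δλ=-0.3078237 rad; a=sin²(Δφ/2)+cosφ1·cosφ2·sin²(Δλ/2)=0.4978022309; c=2·atan2(√a, √(1-a))=1.566400774; dist=6371·c=9979.539 ≈ 9979.5 km; running total=49923.1 km
Leg 6 bearing: y=sinΔλ·cosφ2=-0.25651848, x=cosφ1·sinφ2-sinφ1·cosφ2·cosΔλ=0.96652933; θ=atan2(y, x)=-14.8637° <0 so +360° → 345.1363° ≈ 345.1°

Leg 1: dist=6912.5 km, bearing=229.8°
Leg 2: dist=13557.7 km, bearing=158.6°
Leg 3: dist=4441.4 km, bearing=50.2°
Leg 4: dist=7874.5 km, bearing=223.9°
Leg 5: dist=7157.5 km, bearing=142.7°
Leg 6: dist=9979.5 km, bearing=345.1°
Total: 49923.1 km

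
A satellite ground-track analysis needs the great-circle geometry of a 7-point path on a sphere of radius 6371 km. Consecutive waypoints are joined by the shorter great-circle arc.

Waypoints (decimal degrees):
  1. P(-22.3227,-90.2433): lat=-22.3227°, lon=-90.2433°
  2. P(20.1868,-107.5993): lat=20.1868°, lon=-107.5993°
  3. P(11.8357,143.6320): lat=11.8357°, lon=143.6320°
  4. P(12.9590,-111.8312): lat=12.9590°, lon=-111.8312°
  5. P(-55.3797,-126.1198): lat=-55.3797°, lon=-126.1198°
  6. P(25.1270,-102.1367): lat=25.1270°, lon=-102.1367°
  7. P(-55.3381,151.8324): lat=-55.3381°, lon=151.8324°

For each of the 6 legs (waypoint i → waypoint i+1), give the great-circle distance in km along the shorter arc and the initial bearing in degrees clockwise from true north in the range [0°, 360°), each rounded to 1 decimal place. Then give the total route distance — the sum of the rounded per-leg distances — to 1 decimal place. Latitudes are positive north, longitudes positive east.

Leg 1: φ1=-0.3896046, φ2=0.3523261, Δφ=0.7419307, Δλ=-0.3029193 rad; a=sin²(Δφ/2)+cosφ1·cosφ2·sin²(Δλ/2)=0.1511828541; c=2·atan2(√a, √(1-a))=0.798706129; dist=6371·c=5088.557 ≈ 5088.6 km; running total=5088.6 km
Leg 1 bearing: y=sinΔλ·cosφ2=-0.27998361, x=cosφ1·sinφ2-sinφ1·cosφ2·cosΔλ=0.65948129; θ=atan2(y, x)=-23.0037° <0 so +360° → 336.9963° ≈ 337.0°
Leg 2: φ1=0.3523261, φ2=0.2065719, Δφ=-0.1457542, Δλ=4.3848134 rad; a=sin²(Δφ/2)+cosφ1·cosφ2·sin²(Δλ/2)=0.6123928510; c=2·atan2(√a, √(1-a))=1.797519431; dist=6371·c=11451.996 ≈ 11452.0 km; running total=16540.6 km
Leg 2 bearing: y=sinΔλ·cosφ2=-0.92669546, x=cosφ1·sinφ2-sinφ1·cosφ2·cosΔλ=0.30117589; θ=atan2(y, x)=-71.9958° <0 so +360° → 288.0042° ≈ 288.0°
Leg 3: φ1=0.2065719, φ2=0.2261772, Δφ=0.0196053, Δλ=-4.4586740 rad; a=sin²(Δφ/2)+cosφ1·cosφ2·sin²(Δλ/2)=0.5967063719; c=2·atan2(√a, √(1-a))=1.765435714; dist=6371·c=11247.591 ≈ 11247.6 km; running total=27788.2 km
Leg 3 bearing: y=sinΔλ·cosφ2=0.94333277, x=cosφ1·sinφ2-sinφ1·cosφ2·cosΔλ=0.26965682; θ=atan2(y, x)=74.0471° ≈ 74.0°
Leg 4: φ1=0.2261772, φ2=-0.9665581, Δφ=-1.1927353, Δλ=-0.2493831 rad; a=sin²(Δφ/2)+cosφ1·cosφ2·sin²(Δλ/2)=0.3240043103; c=2·atan2(√a, √(1-a))=1.211098537; dist=6371·c=7715.909 ≈ 7715.9 km; running total=35504.1 km
Leg 4 bearing: y=sinΔλ·cosφ2=-0.14021933, x=cosφ1·sinφ2-sinφ1·cosφ2·cosΔλ=-0.92544076; θ=atan2(y, x)=-171.3843° <0 so +360° → 188.6157° ≈ 188.6°
Leg 5: φ1=-0.9665581, φ2=0.4385489, Δφ=1.4051070, Δλ=0.4185841 rad; a=sin²(Δφ/2)+cosφ1·cosφ2·sin²(Δλ/2)=0.4397379183; c=2·atan2(√a, √(1-a))=1.449978449; dist=6371·c=9237.813 ≈ 9237.8 km; running total=44741.9 km
Leg 5 bearing: y=sinΔλ·cosφ2=0.36800269, x=cosφ1·sinφ2-sinφ1·cosφ2·cosΔλ=0.92198045; θ=atan2(y, x)=21.7591° ≈ 21.8°
Leg 6: φ1=0.4385489, φ2=-0.9658320, Δφ=-1.4043809, Δλ=4.4325970 rad; a=sin²(Δφ/2)+cosφ1·cosφ2·sin²(Δλ/2)=0.7457303139; c=2·atan2(√a, √(1-a))=2.084562436; dist=6371·c=13280.747 ≈ 13280.7 km; running total=58022.6 km
Leg 6 bearing: y=sinΔλ·cosφ2=-0.54661633, x=cosφ1·sinφ2-sinφ1·cosφ2·cosΔλ=-0.67799486; θ=atan2(y, x)=-141.1234° <0 so +360° → 218.8766° ≈ 218.9°

Leg 1: dist=5088.6 km, bearing=337.0°
Leg 2: dist=11452.0 km, bearing=288.0°
Leg 3: dist=11247.6 km, bearing=74.0°
Leg 4: dist=7715.9 km, bearing=188.6°
Leg 5: dist=9237.8 km, bearing=21.8°
Leg 6: dist=13280.7 km, bearing=218.9°
Total: 58022.6 km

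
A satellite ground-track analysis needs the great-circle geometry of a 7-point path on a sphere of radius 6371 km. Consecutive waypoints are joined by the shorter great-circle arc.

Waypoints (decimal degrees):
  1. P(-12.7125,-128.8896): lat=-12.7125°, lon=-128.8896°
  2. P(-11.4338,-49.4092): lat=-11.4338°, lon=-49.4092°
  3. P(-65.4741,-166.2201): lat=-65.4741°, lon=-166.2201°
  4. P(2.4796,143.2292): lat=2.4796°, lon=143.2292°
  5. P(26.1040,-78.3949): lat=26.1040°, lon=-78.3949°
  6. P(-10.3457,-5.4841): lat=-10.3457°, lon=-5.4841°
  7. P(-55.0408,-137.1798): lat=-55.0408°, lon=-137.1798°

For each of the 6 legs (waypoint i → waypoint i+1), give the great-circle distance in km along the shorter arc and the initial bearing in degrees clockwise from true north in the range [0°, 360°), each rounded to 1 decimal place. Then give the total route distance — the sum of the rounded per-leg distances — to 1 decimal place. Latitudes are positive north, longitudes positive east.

Leg 1: dist=8606.2 km, bearing=99.1°
Leg 2: dist=10027.7 km, bearing=201.7°
Leg 3: dist=8567.3 km, bearing=307.7°
Leg 4: dist=14529.0 km, bearing=51.8°
Leg 5: dist=8850.7 km, bearing=107.1°
Leg 6: dist=11471.5 km, bearing=206.1°
Total: 62052.4 km

Leg 1: φ1=-0.2218750, φ2=-0.1995575, Δφ=0.0223175, Δλ=1.3871947 rad; a=sin²(Δφ/2)+cosφ1·cosφ2·sin²(Δλ/2)=0.3909072463; c=2·atan2(√a, √(1-a))=1.350841532; dist=6371·c=8606.211 ≈ 8606.2 km; running total=8606.2 km
Leg 1 bearing: y=sinΔλ·cosφ2=0.96368047, x=cosφ1·sinφ2-sinφ1·cosφ2·cosΔλ=-0.15399689; θ=atan2(y, x)=99.0791° ≈ 99.1°
Leg 2: φ1=-0.1995575, φ2=-1.1427386, Δφ=-0.9431812, Δλ=-2.0387348 rad; a=sin²(Δφ/2)+cosφ1·cosφ2·sin²(Δλ/2)=0.5015832709; c=2·atan2(√a, √(1-a))=1.573962874; dist=6371·c=10027.717 ≈ 10027.7 km; running total=18633.9 km
Leg 2 bearing: y=sinΔλ·cosφ2=-0.37048081, x=cosφ1·sinφ2-sinφ1·cosφ2·cosΔλ=-0.92883472; θ=atan2(y, x)=-158.2546° <0 so +360° → 201.7454° ≈ 201.7°
Leg 3: φ1=-1.1427386, φ2=0.0432772, Δφ=1.1860158, Δλ=5.4009092 rad; a=sin²(Δφ/2)+cosφ1·cosφ2·sin²(Δλ/2)=0.3879258458; c=2·atan2(√a, √(1-a))=1.344727307; dist=6371·c=8567.258 ≈ 8567.3 km; running total=27201.2 km
Leg 3 bearing: y=sinΔλ·cosφ2=-0.77146413, x=cosφ1·sinφ2-sinφ1·cosφ2·cosΔλ=0.59548353; θ=atan2(y, x)=-52.3359° <0 so +360° → 307.6641° ≈ 307.7°
Leg 4: φ1=0.0432772, φ2=0.4556007, Δφ=0.4123236, Δλ=-3.8680702 rad; a=sin²(Δφ/2)+cosφ1·cosφ2·sin²(Δλ/2)=0.8258024424; c=2·atan2(√a, √(1-a))=2.280494549; dist=6371·c=14529.031 ≈ 14529.0 km; running total=41730.2 km
Leg 4 bearing: y=sinΔλ·cosφ2=0.59648606, x=cosφ1·sinφ2-sinφ1·cosφ2·cosΔλ=0.46863147; θ=atan2(y, x)=51.8449° ≈ 51.8°
Leg 5: φ1=0.4556007, φ2=-0.1805665, Δφ=-0.6361673, Δλ=1.2725335 rad; a=sin²(Δφ/2)+cosφ1·cosφ2·sin²(Δλ/2)=0.4097116512; c=2·atan2(√a, √(1-a))=1.389223571; dist=6371·c=8850.743 ≈ 8850.7 km; running total=50580.9 km
Leg 5 bearing: y=sinΔλ·cosφ2=0.94030834, x=cosφ1·sinφ2-sinφ1·cosφ2·cosΔλ=-0.28846538; θ=atan2(y, x)=107.0548° ≈ 107.1°
Leg 6: φ1=-0.1805665, φ2=-0.9606432, Δφ=-0.7800767, Δλ=-2.2985236 rad; a=sin²(Δφ/2)+cosφ1·cosφ2·sin²(Δλ/2)=0.6138806857; c=2·atan2(√a, √(1-a))=1.800574334; dist=6371·c=11471.459 ≈ 11471.5 km; running total=62052.4 km
Leg 6 bearing: y=sinΔλ·cosφ2=-0.42784704, x=cosφ1·sinφ2-sinφ1·cosφ2·cosΔλ=-0.87468375; θ=atan2(y, x)=-153.9347° <0 so +360° → 206.0653° ≈ 206.1°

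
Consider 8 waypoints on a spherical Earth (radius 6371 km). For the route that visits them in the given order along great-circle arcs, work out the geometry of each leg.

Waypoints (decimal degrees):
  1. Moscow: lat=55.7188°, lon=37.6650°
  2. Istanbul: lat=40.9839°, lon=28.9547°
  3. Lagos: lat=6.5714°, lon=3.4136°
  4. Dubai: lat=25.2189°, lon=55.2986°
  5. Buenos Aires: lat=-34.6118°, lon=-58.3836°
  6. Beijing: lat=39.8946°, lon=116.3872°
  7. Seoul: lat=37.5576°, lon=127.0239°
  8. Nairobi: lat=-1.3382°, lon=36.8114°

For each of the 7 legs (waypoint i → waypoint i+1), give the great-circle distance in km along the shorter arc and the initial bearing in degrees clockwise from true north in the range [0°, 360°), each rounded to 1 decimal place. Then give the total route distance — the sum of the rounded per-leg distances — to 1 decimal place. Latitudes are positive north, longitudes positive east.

Leg 1: dist=1757.1 km, bearing=204.8°
Leg 2: dist=4588.1 km, bearing=220.5°
Leg 3: dist=5879.9 km, bearing=63.2°
Leg 4: dist=13650.0 km, bearing=243.7°
Leg 5: dist=19267.6 km, bearing=36.7°
Leg 6: dist=957.9 km, bearing=102.4°
Leg 7: dist=10117.0 km, bearing=269.1°
Total: 56217.6 km

Leg 1: φ1=0.9724765, φ2=0.7153040, Δφ=-0.2571725, Δλ=-0.1520234 rad; a=sin²(Δφ/2)+cosφ1·cosφ2·sin²(Δλ/2)=0.0188954688; c=2·atan2(√a, √(1-a))=0.275794821; dist=6371·c=1757.089 ≈ 1757.1 km; running total=1757.1 km
Leg 1 bearing: y=sinΔλ·cosφ2=-0.11432001, x=cosφ1·sinφ2-sinφ1·cosφ2·cosΔλ=-0.24715310; θ=atan2(y, x)=-155.1772° <0 so +360° → 204.8228° ≈ 204.8°
Leg 2: φ1=0.7153040, φ2=0.1146926, Δφ=-0.6006114, Δλ=-0.4457763 rad; a=sin²(Δφ/2)+cosφ1·cosφ2·sin²(Δλ/2)=0.1241480893; c=2·atan2(√a, √(1-a))=0.720154536; dist=6371·c=4588.105 ≈ 4588.1 km; running total=6345.2 km
Leg 2 bearing: y=sinΔλ·cosφ2=-0.42832573, x=cosφ1·sinφ2-sinφ1·cosφ2·cosΔλ=-0.50147625; θ=atan2(y, x)=-139.4984° <0 so +360° → 220.5016° ≈ 220.5°
Leg 3: φ1=0.1146926, φ2=0.4401528, Δφ=0.3254603, Δλ=0.9055641 rad; a=sin²(Δφ/2)+cosφ1·cosφ2·sin²(Δλ/2)=0.1982487220; c=2·atan2(√a, √(1-a))=0.922909797; dist=6371·c=5879.858 ≈ 5879.9 km; running total=12225.1 km
Leg 3 bearing: y=sinΔλ·cosφ2=0.71178337, x=cosφ1·sinφ2-sinφ1·cosφ2·cosΔλ=0.35937321; θ=atan2(y, x)=63.2112° ≈ 63.2°
Leg 4: φ1=0.4401528, φ2=-0.6040899, Δφ=-1.0442427, Δλ=-1.9841287 rad; a=sin²(Δφ/2)+cosφ1·cosφ2·sin²(Δλ/2)=0.7705430419; c=2·atan2(√a, √(1-a))=2.142524370; dist=6371·c=13650.023 ≈ 13650.0 km; running total=25875.1 km
Leg 4 bearing: y=sinΔλ·cosφ2=-0.75371082, x=cosφ1·sinφ2-sinφ1·cosφ2·cosΔλ=-0.37302259; θ=atan2(y, x)=-116.3315° <0 so +360° → 243.6685° ≈ 243.7°
Leg 5: φ1=-0.6040899, φ2=0.6962921, Δφ=1.3003820, Δλ=3.0503259 rad; a=sin²(Δφ/2)+cosφ1·cosφ2·sin²(Δλ/2)=0.9965621866; c=2·atan2(√a, √(1-a))=3.024259620; dist=6371·c=19267.558 ≈ 19267.6 km; running total=45142.7 km
Leg 5 bearing: y=sinΔλ·cosφ2=0.06992502, x=cosφ1·sinφ2-sinφ1·cosφ2·cosΔλ=0.09388541; θ=atan2(y, x)=36.6784° ≈ 36.7°
Leg 6: φ1=0.6962921, φ2=0.6555038, Δφ=-0.0407883, Δλ=0.1856454 rad; a=sin²(Δφ/2)+cosφ1·cosφ2·sin²(Δλ/2)=0.0056412134; c=2·atan2(√a, √(1-a))=0.150357616; dist=6371·c=957.928 ≈ 957.9 km; running total=46100.6 km
Leg 6 bearing: y=sinΔλ·cosφ2=0.14632485, x=cosφ1·sinφ2-sinφ1·cosφ2·cosΔλ=-0.03204057; θ=atan2(y, x)=102.3510° ≈ 102.4°
Leg 7: φ1=0.6555038, φ2=-0.0233560, Δφ=-0.6788598, Δλ=-1.5745052 rad; a=sin²(Δφ/2)+cosφ1·cosφ2·sin²(Δλ/2)=0.5085874422; c=2·atan2(√a, √(1-a))=1.587972056; dist=6371·c=10116.970 ≈ 10117.0 km; running total=56217.6 km
Leg 7 bearing: y=sinΔλ·cosφ2=-0.99972039, x=cosφ1·sinφ2-sinφ1·cosφ2·cosΔλ=-0.01625345; θ=atan2(y, x)=-90.9314° <0 so +360° → 269.0686° ≈ 269.1°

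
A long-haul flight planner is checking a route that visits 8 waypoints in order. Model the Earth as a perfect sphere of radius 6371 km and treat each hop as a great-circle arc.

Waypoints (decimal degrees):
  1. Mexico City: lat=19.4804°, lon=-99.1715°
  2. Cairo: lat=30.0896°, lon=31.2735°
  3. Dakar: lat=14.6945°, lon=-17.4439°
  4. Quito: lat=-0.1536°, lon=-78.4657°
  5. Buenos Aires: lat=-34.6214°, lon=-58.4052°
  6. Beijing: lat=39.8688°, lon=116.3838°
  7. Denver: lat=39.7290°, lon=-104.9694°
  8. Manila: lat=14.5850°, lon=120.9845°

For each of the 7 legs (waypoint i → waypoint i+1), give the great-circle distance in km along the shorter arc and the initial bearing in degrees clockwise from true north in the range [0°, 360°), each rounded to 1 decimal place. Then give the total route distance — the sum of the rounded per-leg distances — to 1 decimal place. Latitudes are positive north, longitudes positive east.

Leg 1: φ1=0.3399971, φ2=0.5251626, Δφ=0.1851655, Δλ=2.2766947 rad; a=sin²(Δφ/2)+cosφ1·cosφ2·sin²(Δλ/2)=0.6809866973; c=2·atan2(√a, √(1-a))=1.941180301; dist=6371·c=12367.260 ≈ 12367.3 km; running total=12367.3 km
Leg 1 bearing: y=sinΔλ·cosφ2=0.65847462, x=cosφ1·sinφ2-sinφ1·cosφ2·cosΔλ=0.65983819; θ=atan2(y, x)=44.9407° ≈ 44.9°
Leg 2: φ1=0.5251626, φ2=0.2564674, Δφ=-0.2686952, Δλ=-0.8502790 rad; a=sin²(Δφ/2)+cosφ1·cosφ2·sin²(Δλ/2)=0.1603159037; c=2·atan2(√a, √(1-a))=0.823895046; dist=6371·c=5249.035 ≈ 5249.0 km; running total=17616.3 km
Leg 2 bearing: y=sinΔλ·cosφ2=-0.72688571, x=cosφ1·sinφ2-sinφ1·cosφ2·cosΔλ=-0.10047896; θ=atan2(y, x)=-97.8702° <0 so +360° → 262.1298° ≈ 262.1°
Leg 3: φ1=0.2564674, φ2=-0.0026808, Δφ=-0.2591482, Δλ=-1.0650313 rad; a=sin²(Δφ/2)+cosφ1·cosφ2·sin²(Δλ/2)=0.2660255611; c=2·atan2(√a, √(1-a))=1.083827895; dist=6371·c=6905.068 ≈ 6905.1 km; running total=24521.4 km
Leg 3 bearing: y=sinΔλ·cosφ2=-0.87480096, x=cosφ1·sinφ2-sinφ1·cosφ2·cosΔλ=-0.12548755; θ=atan2(y, x)=-98.1632° <0 so +360° → 261.8368° ≈ 261.8°
Leg 4: φ1=-0.0026808, φ2=-0.6042574, Δφ=-0.6015766, Δλ=0.3501218 rad; a=sin²(Δφ/2)+cosφ1·cosφ2·sin²(Δλ/2)=0.1127407376; c=2·atan2(√a, √(1-a))=0.684842751; dist=6371·c=4363.133 ≈ 4363.1 km; running total=28884.5 km
Leg 4 bearing: y=sinΔλ·cosφ2=0.28227304, x=cosφ1·sinφ2-sinφ1·cosφ2·cosΔλ=-0.56607683; θ=atan2(y, x)=153.4970° ≈ 153.5°
Leg 5: φ1=-0.6042574, φ2=0.6958418, Δφ=1.3000993, Δλ=3.0506435 rad; a=sin²(Δφ/2)+cosφ1·cosφ2·sin²(Δλ/2)=0.9965993190; c=2·atan2(√a, √(1-a))=3.024895732; dist=6371·c=19271.611 ≈ 19271.6 km; running total=48156.1 km
Leg 5 bearing: y=sinΔλ·cosφ2=0.06970855, x=cosφ1·sinφ2-sinφ1·cosφ2·cosΔλ=0.09325869; θ=atan2(y, x)=36.7772° ≈ 36.8°
Leg 6: φ1=0.6958418, φ2=0.6934019, Δφ=-0.0024400, Δλ=-3.8633421 rad; a=sin²(Δφ/2)+cosφ1·cosφ2·sin²(Δλ/2)=0.5166859665; c=2·atan2(√a, √(1-a))=1.604174457; dist=6371·c=10220.195 ≈ 10220.2 km; running total=58376.3 km
Leg 6 bearing: y=sinΔλ·cosφ2=0.50812780, x=cosφ1·sinφ2-sinφ1·cosφ2·cosΔλ=0.86063491; θ=atan2(y, x)=30.5580° ≈ 30.6°
Leg 7: φ1=0.6934019, φ2=0.2545563, Δφ=-0.4388456, Δλ=3.9436395 rad; a=sin²(Δφ/2)+cosφ1·cosφ2·sin²(Δλ/2)=0.6782549056; c=2·atan2(√a, √(1-a))=1.935325893; dist=6371·c=12329.961 ≈ 12330.0 km; running total=70706.3 km
Leg 7 bearing: y=sinΔλ·cosφ2=-0.69561803, x=cosφ1·sinφ2-sinφ1·cosφ2·cosΔλ=0.62371172; θ=atan2(y, x)=-48.1197° <0 so +360° → 311.8803° ≈ 311.9°

Leg 1: dist=12367.3 km, bearing=44.9°
Leg 2: dist=5249.0 km, bearing=262.1°
Leg 3: dist=6905.1 km, bearing=261.8°
Leg 4: dist=4363.1 km, bearing=153.5°
Leg 5: dist=19271.6 km, bearing=36.8°
Leg 6: dist=10220.2 km, bearing=30.6°
Leg 7: dist=12330.0 km, bearing=311.9°
Total: 70706.3 km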